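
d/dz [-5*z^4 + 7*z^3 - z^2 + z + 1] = -20*z^3 + 21*z^2 - 2*z + 1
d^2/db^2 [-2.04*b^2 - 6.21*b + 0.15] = -4.08000000000000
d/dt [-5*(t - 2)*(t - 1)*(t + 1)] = -15*t^2 + 20*t + 5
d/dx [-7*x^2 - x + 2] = -14*x - 1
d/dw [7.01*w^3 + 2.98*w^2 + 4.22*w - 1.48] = 21.03*w^2 + 5.96*w + 4.22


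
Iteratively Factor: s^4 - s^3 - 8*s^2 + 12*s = (s)*(s^3 - s^2 - 8*s + 12) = s*(s - 2)*(s^2 + s - 6) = s*(s - 2)^2*(s + 3)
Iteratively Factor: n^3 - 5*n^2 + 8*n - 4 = (n - 1)*(n^2 - 4*n + 4) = (n - 2)*(n - 1)*(n - 2)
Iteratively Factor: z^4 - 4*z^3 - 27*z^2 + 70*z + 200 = (z - 5)*(z^3 + z^2 - 22*z - 40) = (z - 5)*(z + 2)*(z^2 - z - 20) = (z - 5)*(z + 2)*(z + 4)*(z - 5)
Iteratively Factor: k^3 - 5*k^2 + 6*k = (k - 3)*(k^2 - 2*k) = k*(k - 3)*(k - 2)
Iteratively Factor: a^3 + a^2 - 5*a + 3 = (a - 1)*(a^2 + 2*a - 3) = (a - 1)^2*(a + 3)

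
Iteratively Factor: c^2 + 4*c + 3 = (c + 1)*(c + 3)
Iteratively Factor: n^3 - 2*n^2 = (n - 2)*(n^2) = n*(n - 2)*(n)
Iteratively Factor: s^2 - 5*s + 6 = (s - 3)*(s - 2)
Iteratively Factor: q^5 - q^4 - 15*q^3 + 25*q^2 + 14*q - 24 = (q - 1)*(q^4 - 15*q^2 + 10*q + 24) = (q - 2)*(q - 1)*(q^3 + 2*q^2 - 11*q - 12) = (q - 2)*(q - 1)*(q + 1)*(q^2 + q - 12) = (q - 3)*(q - 2)*(q - 1)*(q + 1)*(q + 4)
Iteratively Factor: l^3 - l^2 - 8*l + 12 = (l + 3)*(l^2 - 4*l + 4) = (l - 2)*(l + 3)*(l - 2)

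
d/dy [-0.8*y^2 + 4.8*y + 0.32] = 4.8 - 1.6*y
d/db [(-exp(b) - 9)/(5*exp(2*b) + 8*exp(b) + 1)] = (5*exp(2*b) + 90*exp(b) + 71)*exp(b)/(25*exp(4*b) + 80*exp(3*b) + 74*exp(2*b) + 16*exp(b) + 1)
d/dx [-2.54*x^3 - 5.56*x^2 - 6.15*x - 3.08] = -7.62*x^2 - 11.12*x - 6.15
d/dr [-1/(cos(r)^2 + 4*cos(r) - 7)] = -2*(cos(r) + 2)*sin(r)/(cos(r)^2 + 4*cos(r) - 7)^2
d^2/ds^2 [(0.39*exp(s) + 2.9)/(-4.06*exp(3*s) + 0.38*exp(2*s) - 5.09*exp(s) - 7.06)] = (-25.714416*exp(6*s) - 428.416884*exp(5*s) + 81.397028*exp(4*s) + 23.035754*exp(3*s) + 758.669748*exp(2*s) - 92.239164*exp(s) + 84.773656)*exp(s)/(66.923416*exp(9*s) - 18.791304*exp(8*s) + 253.463364*exp(7*s) + 301.950664*exp(6*s) + 252.412638*exp(5*s) + 848.909502*exp(4*s) + 657.034565*exp(3*s) + 491.911854*exp(2*s) + 761.111772*exp(s) + 351.895816)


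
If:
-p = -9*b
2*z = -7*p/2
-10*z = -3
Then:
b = -2/105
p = -6/35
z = 3/10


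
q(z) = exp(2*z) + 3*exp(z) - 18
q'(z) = 2*exp(2*z) + 3*exp(z)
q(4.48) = 8032.06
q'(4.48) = 15835.42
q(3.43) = 1028.00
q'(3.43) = 1999.36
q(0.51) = -10.23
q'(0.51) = 10.54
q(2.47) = 157.24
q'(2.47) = 315.01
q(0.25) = -12.50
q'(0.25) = 7.15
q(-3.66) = -17.92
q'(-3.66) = 0.08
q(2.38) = 131.16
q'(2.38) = 265.91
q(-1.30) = -17.11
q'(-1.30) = 0.97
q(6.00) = 163947.08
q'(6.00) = 326719.87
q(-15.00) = -18.00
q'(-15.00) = 0.00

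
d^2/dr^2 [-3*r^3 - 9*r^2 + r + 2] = -18*r - 18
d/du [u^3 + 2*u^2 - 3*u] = 3*u^2 + 4*u - 3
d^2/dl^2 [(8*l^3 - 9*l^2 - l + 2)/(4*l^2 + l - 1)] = 24*l*(5*l^2 - 3*l + 3)/(64*l^6 + 48*l^5 - 36*l^4 - 23*l^3 + 9*l^2 + 3*l - 1)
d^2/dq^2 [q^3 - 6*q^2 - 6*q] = 6*q - 12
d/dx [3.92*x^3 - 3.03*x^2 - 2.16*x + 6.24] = 11.76*x^2 - 6.06*x - 2.16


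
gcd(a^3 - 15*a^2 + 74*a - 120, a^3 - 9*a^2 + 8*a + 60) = a^2 - 11*a + 30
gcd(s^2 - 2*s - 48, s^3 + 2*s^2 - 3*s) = 1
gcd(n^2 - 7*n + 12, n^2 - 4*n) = n - 4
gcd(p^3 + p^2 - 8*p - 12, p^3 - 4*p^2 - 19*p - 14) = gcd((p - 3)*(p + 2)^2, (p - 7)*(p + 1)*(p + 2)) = p + 2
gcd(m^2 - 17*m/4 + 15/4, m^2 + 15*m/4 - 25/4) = m - 5/4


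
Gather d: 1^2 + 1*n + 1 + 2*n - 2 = 3*n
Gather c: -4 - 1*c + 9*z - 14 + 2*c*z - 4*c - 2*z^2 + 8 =c*(2*z - 5) - 2*z^2 + 9*z - 10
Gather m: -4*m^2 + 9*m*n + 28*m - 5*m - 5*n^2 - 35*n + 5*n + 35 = -4*m^2 + m*(9*n + 23) - 5*n^2 - 30*n + 35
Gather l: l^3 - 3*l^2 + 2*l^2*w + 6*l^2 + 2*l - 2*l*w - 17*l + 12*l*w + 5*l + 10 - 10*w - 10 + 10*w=l^3 + l^2*(2*w + 3) + l*(10*w - 10)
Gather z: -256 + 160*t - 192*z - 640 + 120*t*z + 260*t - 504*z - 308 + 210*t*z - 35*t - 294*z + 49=385*t + z*(330*t - 990) - 1155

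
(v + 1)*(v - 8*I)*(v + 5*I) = v^3 + v^2 - 3*I*v^2 + 40*v - 3*I*v + 40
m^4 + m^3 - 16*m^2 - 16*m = m*(m - 4)*(m + 1)*(m + 4)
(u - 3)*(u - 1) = u^2 - 4*u + 3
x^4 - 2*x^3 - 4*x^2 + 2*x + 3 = (x - 3)*(x - 1)*(x + 1)^2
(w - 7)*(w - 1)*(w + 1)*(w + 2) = w^4 - 5*w^3 - 15*w^2 + 5*w + 14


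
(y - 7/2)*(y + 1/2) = y^2 - 3*y - 7/4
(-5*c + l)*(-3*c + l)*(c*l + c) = 15*c^3*l + 15*c^3 - 8*c^2*l^2 - 8*c^2*l + c*l^3 + c*l^2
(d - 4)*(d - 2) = d^2 - 6*d + 8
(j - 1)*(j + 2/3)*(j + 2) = j^3 + 5*j^2/3 - 4*j/3 - 4/3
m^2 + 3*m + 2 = (m + 1)*(m + 2)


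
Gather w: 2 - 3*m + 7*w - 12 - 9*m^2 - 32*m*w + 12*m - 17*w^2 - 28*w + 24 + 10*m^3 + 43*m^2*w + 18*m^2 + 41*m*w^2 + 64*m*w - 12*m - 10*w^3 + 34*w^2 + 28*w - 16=10*m^3 + 9*m^2 - 3*m - 10*w^3 + w^2*(41*m + 17) + w*(43*m^2 + 32*m + 7) - 2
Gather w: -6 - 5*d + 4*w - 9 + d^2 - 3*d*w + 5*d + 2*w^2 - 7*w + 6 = d^2 + 2*w^2 + w*(-3*d - 3) - 9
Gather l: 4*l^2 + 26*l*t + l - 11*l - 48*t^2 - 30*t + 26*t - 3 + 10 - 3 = 4*l^2 + l*(26*t - 10) - 48*t^2 - 4*t + 4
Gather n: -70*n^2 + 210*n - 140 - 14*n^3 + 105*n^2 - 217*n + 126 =-14*n^3 + 35*n^2 - 7*n - 14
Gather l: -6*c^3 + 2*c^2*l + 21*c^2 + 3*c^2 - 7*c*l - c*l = -6*c^3 + 24*c^2 + l*(2*c^2 - 8*c)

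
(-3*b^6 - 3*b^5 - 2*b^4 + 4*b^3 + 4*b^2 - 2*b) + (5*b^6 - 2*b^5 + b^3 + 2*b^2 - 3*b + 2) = 2*b^6 - 5*b^5 - 2*b^4 + 5*b^3 + 6*b^2 - 5*b + 2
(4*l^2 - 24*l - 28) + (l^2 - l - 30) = 5*l^2 - 25*l - 58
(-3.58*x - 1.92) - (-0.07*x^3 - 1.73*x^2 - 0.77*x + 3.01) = 0.07*x^3 + 1.73*x^2 - 2.81*x - 4.93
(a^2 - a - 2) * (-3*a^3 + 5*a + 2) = -3*a^5 + 3*a^4 + 11*a^3 - 3*a^2 - 12*a - 4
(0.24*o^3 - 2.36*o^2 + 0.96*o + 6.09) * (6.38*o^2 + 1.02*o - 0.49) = 1.5312*o^5 - 14.812*o^4 + 3.6*o^3 + 40.9898*o^2 + 5.7414*o - 2.9841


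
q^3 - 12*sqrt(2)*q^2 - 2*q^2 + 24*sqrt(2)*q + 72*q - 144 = (q - 2)*(q - 6*sqrt(2))^2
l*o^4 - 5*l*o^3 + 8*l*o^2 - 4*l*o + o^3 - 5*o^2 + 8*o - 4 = (o - 2)^2*(o - 1)*(l*o + 1)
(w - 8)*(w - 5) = w^2 - 13*w + 40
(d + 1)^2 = d^2 + 2*d + 1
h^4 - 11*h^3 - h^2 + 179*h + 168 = (h - 8)*(h - 7)*(h + 1)*(h + 3)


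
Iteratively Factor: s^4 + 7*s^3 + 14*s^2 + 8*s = (s + 2)*(s^3 + 5*s^2 + 4*s) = (s + 1)*(s + 2)*(s^2 + 4*s) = (s + 1)*(s + 2)*(s + 4)*(s)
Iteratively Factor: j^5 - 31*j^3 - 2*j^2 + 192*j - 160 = (j + 4)*(j^4 - 4*j^3 - 15*j^2 + 58*j - 40) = (j - 5)*(j + 4)*(j^3 + j^2 - 10*j + 8) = (j - 5)*(j - 1)*(j + 4)*(j^2 + 2*j - 8) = (j - 5)*(j - 2)*(j - 1)*(j + 4)*(j + 4)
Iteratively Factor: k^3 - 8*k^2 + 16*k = (k)*(k^2 - 8*k + 16) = k*(k - 4)*(k - 4)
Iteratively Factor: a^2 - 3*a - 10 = (a - 5)*(a + 2)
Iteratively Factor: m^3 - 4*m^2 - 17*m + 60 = (m - 3)*(m^2 - m - 20) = (m - 3)*(m + 4)*(m - 5)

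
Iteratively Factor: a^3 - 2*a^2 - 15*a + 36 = (a + 4)*(a^2 - 6*a + 9) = (a - 3)*(a + 4)*(a - 3)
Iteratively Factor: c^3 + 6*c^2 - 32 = (c - 2)*(c^2 + 8*c + 16) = (c - 2)*(c + 4)*(c + 4)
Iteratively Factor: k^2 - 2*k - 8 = (k - 4)*(k + 2)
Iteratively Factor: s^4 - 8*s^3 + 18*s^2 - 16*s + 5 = (s - 1)*(s^3 - 7*s^2 + 11*s - 5) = (s - 1)^2*(s^2 - 6*s + 5) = (s - 5)*(s - 1)^2*(s - 1)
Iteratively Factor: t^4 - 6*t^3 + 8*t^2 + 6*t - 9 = (t + 1)*(t^3 - 7*t^2 + 15*t - 9) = (t - 3)*(t + 1)*(t^2 - 4*t + 3) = (t - 3)^2*(t + 1)*(t - 1)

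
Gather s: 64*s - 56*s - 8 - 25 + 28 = 8*s - 5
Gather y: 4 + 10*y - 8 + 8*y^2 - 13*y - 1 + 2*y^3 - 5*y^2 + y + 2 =2*y^3 + 3*y^2 - 2*y - 3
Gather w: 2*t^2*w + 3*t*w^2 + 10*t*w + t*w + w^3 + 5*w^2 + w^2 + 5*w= w^3 + w^2*(3*t + 6) + w*(2*t^2 + 11*t + 5)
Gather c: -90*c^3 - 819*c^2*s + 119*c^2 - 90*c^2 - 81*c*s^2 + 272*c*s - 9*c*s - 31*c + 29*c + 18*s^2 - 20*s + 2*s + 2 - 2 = -90*c^3 + c^2*(29 - 819*s) + c*(-81*s^2 + 263*s - 2) + 18*s^2 - 18*s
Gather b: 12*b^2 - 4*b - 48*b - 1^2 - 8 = 12*b^2 - 52*b - 9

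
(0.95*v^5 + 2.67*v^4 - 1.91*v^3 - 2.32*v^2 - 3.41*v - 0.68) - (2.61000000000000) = 0.95*v^5 + 2.67*v^4 - 1.91*v^3 - 2.32*v^2 - 3.41*v - 3.29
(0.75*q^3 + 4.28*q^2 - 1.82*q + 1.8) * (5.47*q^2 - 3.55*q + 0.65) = 4.1025*q^5 + 20.7491*q^4 - 24.6619*q^3 + 19.089*q^2 - 7.573*q + 1.17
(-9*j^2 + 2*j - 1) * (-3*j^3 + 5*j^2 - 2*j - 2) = 27*j^5 - 51*j^4 + 31*j^3 + 9*j^2 - 2*j + 2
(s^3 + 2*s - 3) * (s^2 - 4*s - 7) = s^5 - 4*s^4 - 5*s^3 - 11*s^2 - 2*s + 21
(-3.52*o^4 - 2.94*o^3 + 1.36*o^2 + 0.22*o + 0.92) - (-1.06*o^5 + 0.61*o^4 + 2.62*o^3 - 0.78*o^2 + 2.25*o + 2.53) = 1.06*o^5 - 4.13*o^4 - 5.56*o^3 + 2.14*o^2 - 2.03*o - 1.61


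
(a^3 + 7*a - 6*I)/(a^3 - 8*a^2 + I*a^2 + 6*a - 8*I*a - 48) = (a - I)/(a - 8)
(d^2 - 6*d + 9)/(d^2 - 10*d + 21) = (d - 3)/(d - 7)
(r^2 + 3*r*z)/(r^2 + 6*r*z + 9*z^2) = r/(r + 3*z)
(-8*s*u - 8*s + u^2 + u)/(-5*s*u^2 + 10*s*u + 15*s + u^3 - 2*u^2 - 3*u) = (8*s - u)/(5*s*u - 15*s - u^2 + 3*u)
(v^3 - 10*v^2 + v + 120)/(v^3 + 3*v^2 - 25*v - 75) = (v - 8)/(v + 5)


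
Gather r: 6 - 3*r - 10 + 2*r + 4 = -r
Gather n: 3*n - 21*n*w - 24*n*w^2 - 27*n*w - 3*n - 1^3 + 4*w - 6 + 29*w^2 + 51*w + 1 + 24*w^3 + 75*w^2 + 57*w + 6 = n*(-24*w^2 - 48*w) + 24*w^3 + 104*w^2 + 112*w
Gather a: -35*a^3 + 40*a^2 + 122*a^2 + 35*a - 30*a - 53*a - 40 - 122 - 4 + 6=-35*a^3 + 162*a^2 - 48*a - 160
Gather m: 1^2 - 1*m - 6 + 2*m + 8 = m + 3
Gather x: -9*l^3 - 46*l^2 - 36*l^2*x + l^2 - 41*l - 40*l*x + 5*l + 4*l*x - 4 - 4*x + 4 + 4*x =-9*l^3 - 45*l^2 - 36*l + x*(-36*l^2 - 36*l)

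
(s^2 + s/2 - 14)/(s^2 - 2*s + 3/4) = 2*(2*s^2 + s - 28)/(4*s^2 - 8*s + 3)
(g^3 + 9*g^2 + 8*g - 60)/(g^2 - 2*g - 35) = (g^2 + 4*g - 12)/(g - 7)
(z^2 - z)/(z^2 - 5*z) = (z - 1)/(z - 5)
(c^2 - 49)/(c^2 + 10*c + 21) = (c - 7)/(c + 3)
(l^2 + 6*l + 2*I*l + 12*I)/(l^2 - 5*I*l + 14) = (l + 6)/(l - 7*I)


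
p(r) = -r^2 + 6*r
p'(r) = 6 - 2*r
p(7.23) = -8.89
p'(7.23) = -8.46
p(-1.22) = -8.81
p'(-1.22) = 8.44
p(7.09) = -7.73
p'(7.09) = -8.18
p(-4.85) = -52.62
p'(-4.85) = 15.70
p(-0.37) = -2.36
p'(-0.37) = 6.74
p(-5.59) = -64.79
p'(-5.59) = 17.18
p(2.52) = 8.77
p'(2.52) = 0.96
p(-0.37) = -2.36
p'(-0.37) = 6.74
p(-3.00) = -27.00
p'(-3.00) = 12.00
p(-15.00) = -315.00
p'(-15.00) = 36.00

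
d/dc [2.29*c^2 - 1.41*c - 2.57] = 4.58*c - 1.41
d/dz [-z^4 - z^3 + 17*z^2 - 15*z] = -4*z^3 - 3*z^2 + 34*z - 15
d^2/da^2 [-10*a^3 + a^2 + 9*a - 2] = 2 - 60*a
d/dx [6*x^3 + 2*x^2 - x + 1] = 18*x^2 + 4*x - 1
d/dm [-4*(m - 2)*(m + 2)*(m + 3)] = -12*m^2 - 24*m + 16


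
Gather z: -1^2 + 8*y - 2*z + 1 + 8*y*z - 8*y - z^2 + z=-z^2 + z*(8*y - 1)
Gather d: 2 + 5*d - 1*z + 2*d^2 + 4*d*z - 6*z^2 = 2*d^2 + d*(4*z + 5) - 6*z^2 - z + 2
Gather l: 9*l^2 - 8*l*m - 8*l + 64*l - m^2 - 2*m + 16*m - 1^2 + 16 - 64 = 9*l^2 + l*(56 - 8*m) - m^2 + 14*m - 49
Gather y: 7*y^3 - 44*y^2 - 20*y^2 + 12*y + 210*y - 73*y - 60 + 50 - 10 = 7*y^3 - 64*y^2 + 149*y - 20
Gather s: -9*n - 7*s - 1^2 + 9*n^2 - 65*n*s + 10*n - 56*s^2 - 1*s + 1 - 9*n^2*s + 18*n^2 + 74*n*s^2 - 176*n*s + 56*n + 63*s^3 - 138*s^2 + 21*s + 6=27*n^2 + 57*n + 63*s^3 + s^2*(74*n - 194) + s*(-9*n^2 - 241*n + 13) + 6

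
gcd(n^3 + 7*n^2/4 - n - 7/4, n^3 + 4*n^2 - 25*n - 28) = n + 1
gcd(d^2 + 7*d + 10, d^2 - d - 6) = d + 2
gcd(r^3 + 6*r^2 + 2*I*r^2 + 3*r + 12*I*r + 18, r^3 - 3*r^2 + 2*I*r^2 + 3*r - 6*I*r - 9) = r^2 + 2*I*r + 3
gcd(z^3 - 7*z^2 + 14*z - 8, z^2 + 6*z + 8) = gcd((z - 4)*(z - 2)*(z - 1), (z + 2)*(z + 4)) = 1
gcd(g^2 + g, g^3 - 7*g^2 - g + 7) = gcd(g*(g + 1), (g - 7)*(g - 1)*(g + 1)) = g + 1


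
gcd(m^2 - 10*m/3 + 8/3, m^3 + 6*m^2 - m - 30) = m - 2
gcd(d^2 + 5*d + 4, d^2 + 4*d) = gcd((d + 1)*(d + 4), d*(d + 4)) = d + 4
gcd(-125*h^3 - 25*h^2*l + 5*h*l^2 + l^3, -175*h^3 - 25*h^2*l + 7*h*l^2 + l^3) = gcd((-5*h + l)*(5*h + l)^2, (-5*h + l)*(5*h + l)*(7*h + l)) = 25*h^2 - l^2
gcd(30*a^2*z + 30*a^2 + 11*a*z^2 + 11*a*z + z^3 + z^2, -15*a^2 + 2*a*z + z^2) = 5*a + z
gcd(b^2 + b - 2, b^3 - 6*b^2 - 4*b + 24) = b + 2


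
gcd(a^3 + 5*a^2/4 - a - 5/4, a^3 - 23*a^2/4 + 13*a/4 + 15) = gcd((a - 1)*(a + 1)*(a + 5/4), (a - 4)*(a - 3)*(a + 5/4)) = a + 5/4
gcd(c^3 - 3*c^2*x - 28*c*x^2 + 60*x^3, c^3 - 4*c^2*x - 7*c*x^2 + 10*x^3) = 1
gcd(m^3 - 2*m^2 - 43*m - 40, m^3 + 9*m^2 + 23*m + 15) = m^2 + 6*m + 5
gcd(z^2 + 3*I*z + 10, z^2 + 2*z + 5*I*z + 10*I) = z + 5*I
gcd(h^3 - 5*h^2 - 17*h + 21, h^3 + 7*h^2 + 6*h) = 1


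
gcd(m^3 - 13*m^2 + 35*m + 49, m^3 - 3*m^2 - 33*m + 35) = m - 7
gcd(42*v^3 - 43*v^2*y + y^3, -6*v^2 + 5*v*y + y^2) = -v + y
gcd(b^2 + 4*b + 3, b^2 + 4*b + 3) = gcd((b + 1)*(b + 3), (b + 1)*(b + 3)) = b^2 + 4*b + 3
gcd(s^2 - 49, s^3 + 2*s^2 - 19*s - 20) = 1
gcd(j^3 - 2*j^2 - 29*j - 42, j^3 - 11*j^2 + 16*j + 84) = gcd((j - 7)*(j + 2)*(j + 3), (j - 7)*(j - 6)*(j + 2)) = j^2 - 5*j - 14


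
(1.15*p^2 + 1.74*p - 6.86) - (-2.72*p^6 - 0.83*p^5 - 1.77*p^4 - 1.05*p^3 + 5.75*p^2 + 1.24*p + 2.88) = 2.72*p^6 + 0.83*p^5 + 1.77*p^4 + 1.05*p^3 - 4.6*p^2 + 0.5*p - 9.74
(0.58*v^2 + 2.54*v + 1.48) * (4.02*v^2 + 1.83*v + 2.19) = 2.3316*v^4 + 11.2722*v^3 + 11.868*v^2 + 8.271*v + 3.2412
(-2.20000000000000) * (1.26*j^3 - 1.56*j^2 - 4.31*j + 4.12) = -2.772*j^3 + 3.432*j^2 + 9.482*j - 9.064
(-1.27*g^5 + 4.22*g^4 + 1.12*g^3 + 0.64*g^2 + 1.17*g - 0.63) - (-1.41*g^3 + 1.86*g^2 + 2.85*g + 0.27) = -1.27*g^5 + 4.22*g^4 + 2.53*g^3 - 1.22*g^2 - 1.68*g - 0.9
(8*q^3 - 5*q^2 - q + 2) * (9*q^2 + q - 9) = 72*q^5 - 37*q^4 - 86*q^3 + 62*q^2 + 11*q - 18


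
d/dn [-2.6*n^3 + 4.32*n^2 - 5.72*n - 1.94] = -7.8*n^2 + 8.64*n - 5.72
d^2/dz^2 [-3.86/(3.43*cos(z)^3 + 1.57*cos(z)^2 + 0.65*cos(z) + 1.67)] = (-923.957392*(-0.940585009140768*sin(z)^2 + 0.287020109689214*cos(z) + 1.0)^2*sin(z)^2 - (12.43885*cos(z) + 12.1204*cos(2*z) + 29.78955*cos(3*z))*(3.43*cos(z)^3 + 1.57*cos(z)^2 + 0.65*cos(z) + 1.67))/(3.43*cos(z)^3 + 1.57*cos(z)^2 + 0.65*cos(z) + 1.67)^3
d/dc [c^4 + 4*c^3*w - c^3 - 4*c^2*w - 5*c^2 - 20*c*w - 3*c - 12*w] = 4*c^3 + 12*c^2*w - 3*c^2 - 8*c*w - 10*c - 20*w - 3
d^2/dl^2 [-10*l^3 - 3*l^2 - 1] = -60*l - 6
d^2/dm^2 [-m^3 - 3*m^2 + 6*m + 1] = -6*m - 6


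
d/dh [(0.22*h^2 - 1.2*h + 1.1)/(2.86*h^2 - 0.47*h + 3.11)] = (3.3286*h^2 - 4.9236*h - 3.215)/(8.1796*h^4 - 2.6884*h^3 + 18.0101*h^2 - 2.9234*h + 9.6721)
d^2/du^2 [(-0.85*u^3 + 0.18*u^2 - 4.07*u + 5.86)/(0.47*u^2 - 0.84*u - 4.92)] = (4.44089209850063e-16*u^5 + 8.88178419700125e-16*u^4 - 6.78659800000001*u^3 - 10.813044*u^2 - 193.802616*u + 77.726256)/(0.103823*u^6 - 0.556668*u^5 - 2.265588*u^4 + 11.061792*u^3 + 23.716368*u^2 - 61.000128*u - 119.095488)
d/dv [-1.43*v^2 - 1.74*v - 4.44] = -2.86*v - 1.74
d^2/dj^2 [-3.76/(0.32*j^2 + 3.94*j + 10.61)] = (0.770048*j^2 + 9.481216*j - 3.76*(0.64*j + 3.94)*(1.28*j + 7.88) + 25.531904)/(0.32*j^2 + 3.94*j + 10.61)^3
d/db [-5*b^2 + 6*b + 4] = 6 - 10*b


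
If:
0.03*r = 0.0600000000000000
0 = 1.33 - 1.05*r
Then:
No Solution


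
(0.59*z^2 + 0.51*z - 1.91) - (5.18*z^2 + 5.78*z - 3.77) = -4.59*z^2 - 5.27*z + 1.86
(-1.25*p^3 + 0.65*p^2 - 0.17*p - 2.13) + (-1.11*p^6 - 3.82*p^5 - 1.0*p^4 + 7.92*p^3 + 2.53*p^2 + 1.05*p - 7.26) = -1.11*p^6 - 3.82*p^5 - 1.0*p^4 + 6.67*p^3 + 3.18*p^2 + 0.88*p - 9.39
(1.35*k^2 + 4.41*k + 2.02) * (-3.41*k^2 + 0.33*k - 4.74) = -4.6035*k^4 - 14.5926*k^3 - 11.8319*k^2 - 20.2368*k - 9.5748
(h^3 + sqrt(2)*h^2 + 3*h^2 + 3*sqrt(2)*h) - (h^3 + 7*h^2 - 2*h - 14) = -4*h^2 + sqrt(2)*h^2 + 2*h + 3*sqrt(2)*h + 14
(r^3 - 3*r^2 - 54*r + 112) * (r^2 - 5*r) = r^5 - 8*r^4 - 39*r^3 + 382*r^2 - 560*r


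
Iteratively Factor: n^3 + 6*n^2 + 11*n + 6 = (n + 2)*(n^2 + 4*n + 3) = (n + 2)*(n + 3)*(n + 1)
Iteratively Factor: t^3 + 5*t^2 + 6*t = (t)*(t^2 + 5*t + 6) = t*(t + 3)*(t + 2)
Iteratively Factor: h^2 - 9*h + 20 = (h - 4)*(h - 5)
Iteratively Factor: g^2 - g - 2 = (g + 1)*(g - 2)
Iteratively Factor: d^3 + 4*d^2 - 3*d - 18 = (d + 3)*(d^2 + d - 6) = (d - 2)*(d + 3)*(d + 3)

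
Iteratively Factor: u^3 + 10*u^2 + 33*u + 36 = (u + 3)*(u^2 + 7*u + 12) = (u + 3)*(u + 4)*(u + 3)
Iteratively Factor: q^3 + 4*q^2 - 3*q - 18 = (q + 3)*(q^2 + q - 6) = (q + 3)^2*(q - 2)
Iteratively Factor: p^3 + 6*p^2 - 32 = (p - 2)*(p^2 + 8*p + 16) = (p - 2)*(p + 4)*(p + 4)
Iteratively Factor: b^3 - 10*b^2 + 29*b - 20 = (b - 1)*(b^2 - 9*b + 20) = (b - 5)*(b - 1)*(b - 4)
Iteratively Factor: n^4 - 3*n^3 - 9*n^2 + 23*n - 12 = (n + 3)*(n^3 - 6*n^2 + 9*n - 4) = (n - 4)*(n + 3)*(n^2 - 2*n + 1) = (n - 4)*(n - 1)*(n + 3)*(n - 1)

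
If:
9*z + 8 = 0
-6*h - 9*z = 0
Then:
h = 4/3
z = -8/9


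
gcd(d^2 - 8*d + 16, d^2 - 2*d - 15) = 1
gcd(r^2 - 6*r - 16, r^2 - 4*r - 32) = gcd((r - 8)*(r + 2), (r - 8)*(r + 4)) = r - 8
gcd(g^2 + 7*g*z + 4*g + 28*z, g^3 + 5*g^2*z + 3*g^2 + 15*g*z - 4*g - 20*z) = g + 4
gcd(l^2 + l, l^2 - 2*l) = l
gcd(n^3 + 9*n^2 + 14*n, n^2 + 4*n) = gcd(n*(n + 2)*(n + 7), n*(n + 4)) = n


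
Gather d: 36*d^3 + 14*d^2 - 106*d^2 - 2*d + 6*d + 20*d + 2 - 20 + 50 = 36*d^3 - 92*d^2 + 24*d + 32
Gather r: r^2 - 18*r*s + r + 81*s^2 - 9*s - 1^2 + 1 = r^2 + r*(1 - 18*s) + 81*s^2 - 9*s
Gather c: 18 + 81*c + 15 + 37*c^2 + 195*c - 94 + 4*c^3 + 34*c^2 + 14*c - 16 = 4*c^3 + 71*c^2 + 290*c - 77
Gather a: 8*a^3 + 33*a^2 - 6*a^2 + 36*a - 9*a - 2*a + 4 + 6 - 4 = 8*a^3 + 27*a^2 + 25*a + 6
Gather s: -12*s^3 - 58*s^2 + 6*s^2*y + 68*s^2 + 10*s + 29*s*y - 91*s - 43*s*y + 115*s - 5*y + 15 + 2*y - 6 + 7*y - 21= -12*s^3 + s^2*(6*y + 10) + s*(34 - 14*y) + 4*y - 12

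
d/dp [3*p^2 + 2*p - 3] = 6*p + 2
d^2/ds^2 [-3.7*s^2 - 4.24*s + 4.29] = -7.40000000000000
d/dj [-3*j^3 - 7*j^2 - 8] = j*(-9*j - 14)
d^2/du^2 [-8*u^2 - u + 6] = -16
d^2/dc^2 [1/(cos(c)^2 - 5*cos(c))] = (-(1 - cos(2*c))^2 - 75*cos(c)/4 - 27*cos(2*c)/2 + 15*cos(3*c)/4 + 81/2)/((cos(c) - 5)^3*cos(c)^3)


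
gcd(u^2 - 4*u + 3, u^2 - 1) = u - 1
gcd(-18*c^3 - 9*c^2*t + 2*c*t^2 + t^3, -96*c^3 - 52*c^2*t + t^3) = 2*c + t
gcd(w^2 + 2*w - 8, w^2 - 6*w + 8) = w - 2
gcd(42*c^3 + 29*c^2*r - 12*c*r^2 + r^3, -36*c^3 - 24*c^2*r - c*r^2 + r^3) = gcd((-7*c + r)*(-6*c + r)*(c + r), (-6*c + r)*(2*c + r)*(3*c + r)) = -6*c + r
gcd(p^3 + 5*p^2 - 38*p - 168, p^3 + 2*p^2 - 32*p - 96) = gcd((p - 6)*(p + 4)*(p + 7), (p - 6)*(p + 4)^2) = p^2 - 2*p - 24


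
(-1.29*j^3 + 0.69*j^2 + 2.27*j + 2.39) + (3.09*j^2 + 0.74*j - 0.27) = -1.29*j^3 + 3.78*j^2 + 3.01*j + 2.12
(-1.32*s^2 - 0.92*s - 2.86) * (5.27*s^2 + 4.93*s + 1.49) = -6.9564*s^4 - 11.356*s^3 - 21.5746*s^2 - 15.4706*s - 4.2614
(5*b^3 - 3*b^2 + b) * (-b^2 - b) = -5*b^5 - 2*b^4 + 2*b^3 - b^2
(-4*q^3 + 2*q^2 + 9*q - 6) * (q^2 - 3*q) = -4*q^5 + 14*q^4 + 3*q^3 - 33*q^2 + 18*q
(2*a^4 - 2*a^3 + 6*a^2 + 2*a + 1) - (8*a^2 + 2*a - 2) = 2*a^4 - 2*a^3 - 2*a^2 + 3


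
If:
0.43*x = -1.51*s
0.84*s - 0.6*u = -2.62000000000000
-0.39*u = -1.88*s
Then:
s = 1.28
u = 6.15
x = -4.48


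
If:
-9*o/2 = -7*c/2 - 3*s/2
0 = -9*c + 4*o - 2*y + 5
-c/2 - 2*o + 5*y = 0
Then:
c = 4*y/5 + 1/2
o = 23*y/10 - 1/8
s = 151*y/30 - 37/24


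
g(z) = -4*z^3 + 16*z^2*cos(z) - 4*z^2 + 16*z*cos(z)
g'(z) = -16*z^2*sin(z) - 12*z^2 - 16*z*sin(z) + 32*z*cos(z) - 8*z + 16*cos(z)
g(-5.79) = 1033.19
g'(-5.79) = -715.16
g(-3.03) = -23.25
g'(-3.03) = 5.49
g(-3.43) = -13.50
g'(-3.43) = -61.78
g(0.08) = 1.35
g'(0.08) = 17.67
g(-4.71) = 328.54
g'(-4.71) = -507.79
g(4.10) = -535.24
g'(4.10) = -45.37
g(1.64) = -33.19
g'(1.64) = -119.24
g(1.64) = -33.19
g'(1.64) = -119.24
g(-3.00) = -23.04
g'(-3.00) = 8.75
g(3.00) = -334.08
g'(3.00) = -269.97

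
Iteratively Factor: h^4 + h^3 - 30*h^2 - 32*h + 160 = (h - 2)*(h^3 + 3*h^2 - 24*h - 80) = (h - 2)*(h + 4)*(h^2 - h - 20) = (h - 5)*(h - 2)*(h + 4)*(h + 4)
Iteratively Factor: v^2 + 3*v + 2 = (v + 2)*(v + 1)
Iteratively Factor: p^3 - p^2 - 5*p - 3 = (p + 1)*(p^2 - 2*p - 3) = (p + 1)^2*(p - 3)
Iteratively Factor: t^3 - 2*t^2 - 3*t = (t - 3)*(t^2 + t) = (t - 3)*(t + 1)*(t)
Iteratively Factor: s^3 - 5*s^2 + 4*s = (s)*(s^2 - 5*s + 4) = s*(s - 1)*(s - 4)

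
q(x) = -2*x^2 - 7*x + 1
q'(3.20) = -19.80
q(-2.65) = 5.50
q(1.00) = -8.00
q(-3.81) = -1.36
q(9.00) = -224.00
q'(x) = -4*x - 7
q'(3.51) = -21.04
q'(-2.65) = 3.60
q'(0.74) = -9.96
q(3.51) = -48.21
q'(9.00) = -43.00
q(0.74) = -5.28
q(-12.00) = -203.00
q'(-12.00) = 41.00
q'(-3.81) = 8.24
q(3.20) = -41.88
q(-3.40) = 1.68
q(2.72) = -32.84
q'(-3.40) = 6.60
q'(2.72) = -17.88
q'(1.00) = -11.00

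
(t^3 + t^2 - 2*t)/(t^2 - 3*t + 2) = t*(t + 2)/(t - 2)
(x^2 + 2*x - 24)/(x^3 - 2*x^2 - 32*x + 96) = 1/(x - 4)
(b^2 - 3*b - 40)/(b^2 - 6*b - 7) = (-b^2 + 3*b + 40)/(-b^2 + 6*b + 7)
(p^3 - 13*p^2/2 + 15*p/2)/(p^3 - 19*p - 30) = p*(2*p - 3)/(2*(p^2 + 5*p + 6))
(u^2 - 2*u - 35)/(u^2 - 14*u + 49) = (u + 5)/(u - 7)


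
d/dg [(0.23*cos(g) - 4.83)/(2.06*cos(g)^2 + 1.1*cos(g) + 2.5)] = (0.4738*cos(g)^2 - 19.8996*cos(g) - 5.888)*sin(g)/(4.2436*cos(g)^4 + 4.532*cos(g)^3 + 11.51*cos(g)^2 + 5.5*cos(g) + 6.25)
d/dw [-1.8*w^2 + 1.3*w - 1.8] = 1.3 - 3.6*w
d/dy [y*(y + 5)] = 2*y + 5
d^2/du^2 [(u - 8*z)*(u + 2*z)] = 2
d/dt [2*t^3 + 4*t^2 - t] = 6*t^2 + 8*t - 1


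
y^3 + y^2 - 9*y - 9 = (y - 3)*(y + 1)*(y + 3)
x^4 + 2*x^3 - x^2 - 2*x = x*(x - 1)*(x + 1)*(x + 2)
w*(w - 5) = w^2 - 5*w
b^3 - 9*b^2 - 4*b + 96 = (b - 8)*(b - 4)*(b + 3)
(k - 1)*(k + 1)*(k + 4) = k^3 + 4*k^2 - k - 4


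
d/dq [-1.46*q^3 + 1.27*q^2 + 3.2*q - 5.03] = -4.38*q^2 + 2.54*q + 3.2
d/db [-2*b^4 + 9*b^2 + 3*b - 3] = -8*b^3 + 18*b + 3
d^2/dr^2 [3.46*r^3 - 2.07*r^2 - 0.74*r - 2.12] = 20.76*r - 4.14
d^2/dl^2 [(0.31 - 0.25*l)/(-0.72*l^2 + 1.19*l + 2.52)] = ((1.0414 - 1.08*l)*(-0.72*l^2 + 1.19*l + 2.52) - (0.25*l - 0.31)*(1.44*l - 1.19)*(2.88*l - 2.38))/(-0.72*l^2 + 1.19*l + 2.52)^3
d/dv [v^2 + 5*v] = 2*v + 5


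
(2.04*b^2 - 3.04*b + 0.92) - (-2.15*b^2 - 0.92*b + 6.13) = 4.19*b^2 - 2.12*b - 5.21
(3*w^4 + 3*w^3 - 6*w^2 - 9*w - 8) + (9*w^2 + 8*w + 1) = 3*w^4 + 3*w^3 + 3*w^2 - w - 7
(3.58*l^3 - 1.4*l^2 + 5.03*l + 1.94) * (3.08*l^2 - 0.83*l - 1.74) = 11.0264*l^5 - 7.2834*l^4 + 10.4252*l^3 + 4.2363*l^2 - 10.3624*l - 3.3756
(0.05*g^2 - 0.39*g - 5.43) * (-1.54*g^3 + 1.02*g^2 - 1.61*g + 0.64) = -0.077*g^5 + 0.6516*g^4 + 7.8839*g^3 - 4.8787*g^2 + 8.4927*g - 3.4752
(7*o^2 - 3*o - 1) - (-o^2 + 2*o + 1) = 8*o^2 - 5*o - 2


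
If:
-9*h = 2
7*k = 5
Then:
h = -2/9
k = 5/7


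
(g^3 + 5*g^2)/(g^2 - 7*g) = g*(g + 5)/(g - 7)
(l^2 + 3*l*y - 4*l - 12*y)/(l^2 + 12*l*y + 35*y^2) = (l^2 + 3*l*y - 4*l - 12*y)/(l^2 + 12*l*y + 35*y^2)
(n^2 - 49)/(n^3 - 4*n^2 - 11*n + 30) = (n^2 - 49)/(n^3 - 4*n^2 - 11*n + 30)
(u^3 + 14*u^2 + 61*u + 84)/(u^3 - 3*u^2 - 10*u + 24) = (u^2 + 11*u + 28)/(u^2 - 6*u + 8)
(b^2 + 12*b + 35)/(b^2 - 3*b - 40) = (b + 7)/(b - 8)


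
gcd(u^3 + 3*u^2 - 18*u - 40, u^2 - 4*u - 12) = u + 2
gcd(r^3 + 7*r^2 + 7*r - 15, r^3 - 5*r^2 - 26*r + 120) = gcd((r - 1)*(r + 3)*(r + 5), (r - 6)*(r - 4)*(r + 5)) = r + 5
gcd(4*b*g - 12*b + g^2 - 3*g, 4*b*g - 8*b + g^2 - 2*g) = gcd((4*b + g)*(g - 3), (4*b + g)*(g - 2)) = 4*b + g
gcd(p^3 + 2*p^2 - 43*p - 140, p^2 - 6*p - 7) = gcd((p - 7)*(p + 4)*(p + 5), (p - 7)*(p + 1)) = p - 7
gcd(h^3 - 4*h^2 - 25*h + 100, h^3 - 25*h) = h^2 - 25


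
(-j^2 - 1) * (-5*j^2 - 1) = 5*j^4 + 6*j^2 + 1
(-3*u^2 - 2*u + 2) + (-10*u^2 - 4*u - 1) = -13*u^2 - 6*u + 1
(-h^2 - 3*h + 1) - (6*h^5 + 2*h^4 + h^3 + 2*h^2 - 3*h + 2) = -6*h^5 - 2*h^4 - h^3 - 3*h^2 - 1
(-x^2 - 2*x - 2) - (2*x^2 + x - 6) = -3*x^2 - 3*x + 4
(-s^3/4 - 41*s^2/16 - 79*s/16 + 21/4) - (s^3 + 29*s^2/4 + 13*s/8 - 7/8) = -5*s^3/4 - 157*s^2/16 - 105*s/16 + 49/8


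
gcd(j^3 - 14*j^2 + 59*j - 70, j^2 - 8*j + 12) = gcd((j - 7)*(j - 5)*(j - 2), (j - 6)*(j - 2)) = j - 2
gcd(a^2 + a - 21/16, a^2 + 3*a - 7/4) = 1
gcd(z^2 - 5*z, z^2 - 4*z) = z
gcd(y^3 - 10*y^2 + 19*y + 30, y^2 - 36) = y - 6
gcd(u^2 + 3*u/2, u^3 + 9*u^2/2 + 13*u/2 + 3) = u + 3/2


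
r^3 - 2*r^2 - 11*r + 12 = (r - 4)*(r - 1)*(r + 3)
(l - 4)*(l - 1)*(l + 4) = l^3 - l^2 - 16*l + 16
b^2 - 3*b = b*(b - 3)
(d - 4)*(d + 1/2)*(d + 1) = d^3 - 5*d^2/2 - 11*d/2 - 2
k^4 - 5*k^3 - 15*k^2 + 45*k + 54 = (k - 6)*(k - 3)*(k + 1)*(k + 3)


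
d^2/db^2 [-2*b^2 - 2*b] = -4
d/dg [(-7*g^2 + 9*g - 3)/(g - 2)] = (-7*g^2 + 28*g - 15)/(g^2 - 4*g + 4)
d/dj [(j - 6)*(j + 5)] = 2*j - 1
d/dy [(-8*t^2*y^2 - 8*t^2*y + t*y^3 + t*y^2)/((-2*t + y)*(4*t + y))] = t*(128*t^3*y + 64*t^3 - 40*t^2*y^2 - 16*t^2*y + 4*t*y^3 + 10*t*y^2 + y^4)/(64*t^4 - 32*t^3*y - 12*t^2*y^2 + 4*t*y^3 + y^4)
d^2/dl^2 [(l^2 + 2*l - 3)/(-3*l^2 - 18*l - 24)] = 2*(4*l^3 + 33*l^2 + 102*l + 116)/(3*(l^6 + 18*l^5 + 132*l^4 + 504*l^3 + 1056*l^2 + 1152*l + 512))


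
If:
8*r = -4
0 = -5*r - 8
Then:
No Solution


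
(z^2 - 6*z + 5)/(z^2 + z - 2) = (z - 5)/(z + 2)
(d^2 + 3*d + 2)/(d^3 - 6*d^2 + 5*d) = (d^2 + 3*d + 2)/(d*(d^2 - 6*d + 5))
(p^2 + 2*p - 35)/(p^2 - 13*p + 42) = (p^2 + 2*p - 35)/(p^2 - 13*p + 42)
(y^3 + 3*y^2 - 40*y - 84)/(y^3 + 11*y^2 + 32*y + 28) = (y - 6)/(y + 2)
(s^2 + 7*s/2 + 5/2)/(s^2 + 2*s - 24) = (2*s^2 + 7*s + 5)/(2*(s^2 + 2*s - 24))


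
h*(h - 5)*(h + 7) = h^3 + 2*h^2 - 35*h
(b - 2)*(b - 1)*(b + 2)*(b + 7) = b^4 + 6*b^3 - 11*b^2 - 24*b + 28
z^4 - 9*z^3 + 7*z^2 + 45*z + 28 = (z - 7)*(z - 4)*(z + 1)^2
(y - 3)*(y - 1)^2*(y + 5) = y^4 - 18*y^2 + 32*y - 15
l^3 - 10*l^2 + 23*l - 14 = (l - 7)*(l - 2)*(l - 1)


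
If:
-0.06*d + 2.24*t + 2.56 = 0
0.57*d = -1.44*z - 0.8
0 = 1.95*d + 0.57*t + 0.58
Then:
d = 0.04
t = -1.14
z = -0.57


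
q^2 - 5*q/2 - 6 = (q - 4)*(q + 3/2)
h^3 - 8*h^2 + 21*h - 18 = (h - 3)^2*(h - 2)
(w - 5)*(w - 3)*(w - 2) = w^3 - 10*w^2 + 31*w - 30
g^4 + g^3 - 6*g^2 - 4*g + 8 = (g - 2)*(g - 1)*(g + 2)^2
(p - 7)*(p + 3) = p^2 - 4*p - 21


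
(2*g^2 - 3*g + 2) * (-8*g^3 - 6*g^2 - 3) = -16*g^5 + 12*g^4 + 2*g^3 - 18*g^2 + 9*g - 6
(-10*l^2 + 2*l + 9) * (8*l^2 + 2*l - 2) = -80*l^4 - 4*l^3 + 96*l^2 + 14*l - 18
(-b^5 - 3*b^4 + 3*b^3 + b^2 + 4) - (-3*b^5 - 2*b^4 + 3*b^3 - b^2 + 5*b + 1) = 2*b^5 - b^4 + 2*b^2 - 5*b + 3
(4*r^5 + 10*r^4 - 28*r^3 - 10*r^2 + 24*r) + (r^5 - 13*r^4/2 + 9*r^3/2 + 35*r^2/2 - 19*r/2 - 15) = 5*r^5 + 7*r^4/2 - 47*r^3/2 + 15*r^2/2 + 29*r/2 - 15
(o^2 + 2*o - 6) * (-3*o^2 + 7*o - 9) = -3*o^4 + o^3 + 23*o^2 - 60*o + 54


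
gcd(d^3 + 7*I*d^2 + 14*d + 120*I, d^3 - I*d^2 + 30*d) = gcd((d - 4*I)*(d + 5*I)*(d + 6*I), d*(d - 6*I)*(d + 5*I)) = d + 5*I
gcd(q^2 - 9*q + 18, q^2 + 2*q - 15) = q - 3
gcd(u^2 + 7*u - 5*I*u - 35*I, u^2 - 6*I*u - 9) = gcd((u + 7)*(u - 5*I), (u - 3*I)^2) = 1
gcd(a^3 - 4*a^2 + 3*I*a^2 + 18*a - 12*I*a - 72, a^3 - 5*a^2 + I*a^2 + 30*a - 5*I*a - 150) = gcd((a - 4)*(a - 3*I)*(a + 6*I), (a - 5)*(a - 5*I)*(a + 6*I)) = a + 6*I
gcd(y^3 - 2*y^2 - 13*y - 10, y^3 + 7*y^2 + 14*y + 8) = y^2 + 3*y + 2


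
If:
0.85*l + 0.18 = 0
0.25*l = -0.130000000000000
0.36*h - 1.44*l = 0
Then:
No Solution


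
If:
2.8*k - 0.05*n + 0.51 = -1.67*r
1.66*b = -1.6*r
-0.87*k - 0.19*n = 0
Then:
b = -0.963855421686747*r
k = -0.551346655082537*r - 0.168375325803649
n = 2.52458731537793*r + 0.770981754995656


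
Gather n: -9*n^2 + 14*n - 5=-9*n^2 + 14*n - 5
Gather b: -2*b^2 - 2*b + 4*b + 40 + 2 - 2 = -2*b^2 + 2*b + 40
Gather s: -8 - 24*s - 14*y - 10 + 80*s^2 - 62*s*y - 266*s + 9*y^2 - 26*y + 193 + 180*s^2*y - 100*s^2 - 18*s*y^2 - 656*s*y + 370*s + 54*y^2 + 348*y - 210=s^2*(180*y - 20) + s*(-18*y^2 - 718*y + 80) + 63*y^2 + 308*y - 35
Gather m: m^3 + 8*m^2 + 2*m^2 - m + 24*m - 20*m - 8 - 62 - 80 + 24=m^3 + 10*m^2 + 3*m - 126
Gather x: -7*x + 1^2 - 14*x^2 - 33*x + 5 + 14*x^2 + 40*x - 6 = 0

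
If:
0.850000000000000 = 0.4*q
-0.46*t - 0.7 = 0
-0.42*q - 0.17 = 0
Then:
No Solution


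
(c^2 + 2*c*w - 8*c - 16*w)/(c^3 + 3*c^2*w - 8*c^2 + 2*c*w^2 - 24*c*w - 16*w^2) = 1/(c + w)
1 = 1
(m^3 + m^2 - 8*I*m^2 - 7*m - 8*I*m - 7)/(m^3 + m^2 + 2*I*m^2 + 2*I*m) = (m^2 - 8*I*m - 7)/(m*(m + 2*I))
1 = 1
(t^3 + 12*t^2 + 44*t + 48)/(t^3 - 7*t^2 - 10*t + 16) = (t^2 + 10*t + 24)/(t^2 - 9*t + 8)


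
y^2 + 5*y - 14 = (y - 2)*(y + 7)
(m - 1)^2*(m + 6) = m^3 + 4*m^2 - 11*m + 6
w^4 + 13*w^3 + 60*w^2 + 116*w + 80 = (w + 2)^2*(w + 4)*(w + 5)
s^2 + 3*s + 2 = (s + 1)*(s + 2)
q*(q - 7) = q^2 - 7*q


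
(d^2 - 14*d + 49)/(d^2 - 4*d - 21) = (d - 7)/(d + 3)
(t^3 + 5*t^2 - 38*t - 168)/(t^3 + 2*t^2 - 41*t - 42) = (t + 4)/(t + 1)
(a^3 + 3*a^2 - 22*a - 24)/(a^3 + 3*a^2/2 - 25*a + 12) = 2*(a + 1)/(2*a - 1)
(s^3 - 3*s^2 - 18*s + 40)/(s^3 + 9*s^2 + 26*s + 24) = (s^2 - 7*s + 10)/(s^2 + 5*s + 6)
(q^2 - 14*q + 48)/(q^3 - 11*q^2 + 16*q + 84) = (q - 8)/(q^2 - 5*q - 14)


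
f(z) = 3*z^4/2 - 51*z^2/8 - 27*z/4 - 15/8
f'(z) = 6*z^3 - 51*z/4 - 27/4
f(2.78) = 19.68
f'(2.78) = 86.71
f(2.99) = 40.84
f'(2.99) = 115.51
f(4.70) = 557.53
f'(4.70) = 556.26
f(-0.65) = 0.09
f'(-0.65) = -0.11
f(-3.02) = 85.14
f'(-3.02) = -133.51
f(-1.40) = 0.84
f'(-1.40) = -5.36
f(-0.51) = 0.01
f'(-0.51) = -1.04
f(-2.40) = 27.37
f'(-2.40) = -59.09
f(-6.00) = 1753.12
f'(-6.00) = -1226.25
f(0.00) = -1.88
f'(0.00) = -6.75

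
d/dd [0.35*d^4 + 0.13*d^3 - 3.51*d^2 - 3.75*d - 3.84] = 1.4*d^3 + 0.39*d^2 - 7.02*d - 3.75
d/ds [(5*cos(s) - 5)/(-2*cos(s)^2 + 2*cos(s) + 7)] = 5*(4*cos(s) - cos(2*s) - 10)*sin(s)/(2*cos(s) - cos(2*s) + 6)^2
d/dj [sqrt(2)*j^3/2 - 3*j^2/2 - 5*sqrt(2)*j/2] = 3*sqrt(2)*j^2/2 - 3*j - 5*sqrt(2)/2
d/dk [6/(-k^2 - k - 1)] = 6*(2*k + 1)/(k^2 + k + 1)^2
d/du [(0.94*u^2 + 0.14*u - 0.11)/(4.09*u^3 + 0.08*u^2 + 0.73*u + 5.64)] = (-3.8446*u^4 - 1.1452*u^3 + 2.0247*u^2 + 10.6208*u + 0.8699)/(16.7281*u^6 + 0.6544*u^5 + 5.9778*u^4 + 46.252*u^3 + 1.4353*u^2 + 8.2344*u + 31.8096)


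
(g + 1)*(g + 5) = g^2 + 6*g + 5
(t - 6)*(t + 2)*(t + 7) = t^3 + 3*t^2 - 40*t - 84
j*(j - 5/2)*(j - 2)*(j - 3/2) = j^4 - 6*j^3 + 47*j^2/4 - 15*j/2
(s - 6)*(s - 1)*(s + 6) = s^3 - s^2 - 36*s + 36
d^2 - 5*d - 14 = (d - 7)*(d + 2)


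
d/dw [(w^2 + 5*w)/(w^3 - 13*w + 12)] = (-w*(w + 5)*(3*w^2 - 13) + (2*w + 5)*(w^3 - 13*w + 12))/(w^3 - 13*w + 12)^2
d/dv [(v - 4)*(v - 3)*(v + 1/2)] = 3*v^2 - 13*v + 17/2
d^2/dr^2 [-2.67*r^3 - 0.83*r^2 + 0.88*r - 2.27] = -16.02*r - 1.66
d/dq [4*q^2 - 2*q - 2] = 8*q - 2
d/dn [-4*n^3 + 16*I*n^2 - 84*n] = -12*n^2 + 32*I*n - 84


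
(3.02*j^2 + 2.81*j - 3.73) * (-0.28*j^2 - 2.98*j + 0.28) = -0.8456*j^4 - 9.7864*j^3 - 6.4838*j^2 + 11.9022*j - 1.0444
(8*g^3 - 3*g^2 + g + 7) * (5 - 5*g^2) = -40*g^5 + 15*g^4 + 35*g^3 - 50*g^2 + 5*g + 35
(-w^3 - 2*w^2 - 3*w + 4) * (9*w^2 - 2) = -9*w^5 - 18*w^4 - 25*w^3 + 40*w^2 + 6*w - 8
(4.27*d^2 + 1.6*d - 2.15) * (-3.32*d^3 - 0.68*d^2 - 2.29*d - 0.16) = -14.1764*d^5 - 8.2156*d^4 - 3.7283*d^3 - 2.8852*d^2 + 4.6675*d + 0.344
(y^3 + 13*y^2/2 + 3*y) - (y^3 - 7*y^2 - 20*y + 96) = 27*y^2/2 + 23*y - 96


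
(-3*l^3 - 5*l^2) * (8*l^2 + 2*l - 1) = -24*l^5 - 46*l^4 - 7*l^3 + 5*l^2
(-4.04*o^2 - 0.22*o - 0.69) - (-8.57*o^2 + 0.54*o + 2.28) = 4.53*o^2 - 0.76*o - 2.97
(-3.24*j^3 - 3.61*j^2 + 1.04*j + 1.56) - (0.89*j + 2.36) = -3.24*j^3 - 3.61*j^2 + 0.15*j - 0.8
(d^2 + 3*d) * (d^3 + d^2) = d^5 + 4*d^4 + 3*d^3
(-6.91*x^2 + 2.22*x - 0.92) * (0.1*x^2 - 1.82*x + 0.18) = -0.691*x^4 + 12.7982*x^3 - 5.3762*x^2 + 2.074*x - 0.1656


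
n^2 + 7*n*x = n*(n + 7*x)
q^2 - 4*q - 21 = (q - 7)*(q + 3)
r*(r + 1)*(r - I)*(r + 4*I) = r^4 + r^3 + 3*I*r^3 + 4*r^2 + 3*I*r^2 + 4*r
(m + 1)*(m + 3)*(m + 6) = m^3 + 10*m^2 + 27*m + 18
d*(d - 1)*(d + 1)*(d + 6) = d^4 + 6*d^3 - d^2 - 6*d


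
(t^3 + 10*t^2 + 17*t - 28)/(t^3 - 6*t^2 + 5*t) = (t^2 + 11*t + 28)/(t*(t - 5))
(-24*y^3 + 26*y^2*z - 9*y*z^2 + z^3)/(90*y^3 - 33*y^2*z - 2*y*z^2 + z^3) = (-8*y^2 + 6*y*z - z^2)/(30*y^2 - y*z - z^2)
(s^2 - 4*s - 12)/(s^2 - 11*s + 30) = (s + 2)/(s - 5)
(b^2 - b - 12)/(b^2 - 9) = (b - 4)/(b - 3)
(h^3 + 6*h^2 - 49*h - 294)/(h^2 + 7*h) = h - 1 - 42/h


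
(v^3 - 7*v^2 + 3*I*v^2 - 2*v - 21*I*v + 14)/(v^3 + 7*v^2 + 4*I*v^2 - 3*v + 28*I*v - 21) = (v^2 + v*(-7 + 2*I) - 14*I)/(v^2 + v*(7 + 3*I) + 21*I)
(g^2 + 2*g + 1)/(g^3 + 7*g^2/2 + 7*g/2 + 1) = 2*(g + 1)/(2*g^2 + 5*g + 2)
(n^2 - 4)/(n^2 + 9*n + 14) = (n - 2)/(n + 7)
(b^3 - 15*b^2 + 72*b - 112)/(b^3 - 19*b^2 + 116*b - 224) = (b - 4)/(b - 8)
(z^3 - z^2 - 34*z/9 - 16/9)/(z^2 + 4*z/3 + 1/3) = (9*z^2 - 18*z - 16)/(3*(3*z + 1))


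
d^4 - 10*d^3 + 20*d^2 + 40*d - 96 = (d - 6)*(d - 4)*(d - 2)*(d + 2)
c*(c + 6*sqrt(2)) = c^2 + 6*sqrt(2)*c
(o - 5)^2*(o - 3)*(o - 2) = o^4 - 15*o^3 + 81*o^2 - 185*o + 150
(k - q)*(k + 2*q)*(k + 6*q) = k^3 + 7*k^2*q + 4*k*q^2 - 12*q^3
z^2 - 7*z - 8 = (z - 8)*(z + 1)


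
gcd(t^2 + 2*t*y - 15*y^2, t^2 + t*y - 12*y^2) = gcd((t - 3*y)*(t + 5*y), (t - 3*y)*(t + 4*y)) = -t + 3*y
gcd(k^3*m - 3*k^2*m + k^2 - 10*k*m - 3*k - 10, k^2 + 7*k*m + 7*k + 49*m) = 1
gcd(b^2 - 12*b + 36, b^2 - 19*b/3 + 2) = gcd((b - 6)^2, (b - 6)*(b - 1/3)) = b - 6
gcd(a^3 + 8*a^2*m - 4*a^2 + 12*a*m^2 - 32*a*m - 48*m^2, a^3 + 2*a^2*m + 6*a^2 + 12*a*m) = a + 2*m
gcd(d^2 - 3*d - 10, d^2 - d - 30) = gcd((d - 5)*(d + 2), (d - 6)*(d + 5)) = 1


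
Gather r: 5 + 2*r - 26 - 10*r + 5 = -8*r - 16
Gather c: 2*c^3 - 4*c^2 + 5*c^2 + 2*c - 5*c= 2*c^3 + c^2 - 3*c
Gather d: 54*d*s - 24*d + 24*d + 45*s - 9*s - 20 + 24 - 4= 54*d*s + 36*s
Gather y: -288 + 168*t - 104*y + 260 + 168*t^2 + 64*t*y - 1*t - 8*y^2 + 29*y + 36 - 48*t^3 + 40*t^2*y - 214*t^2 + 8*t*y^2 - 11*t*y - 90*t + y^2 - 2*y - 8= -48*t^3 - 46*t^2 + 77*t + y^2*(8*t - 7) + y*(40*t^2 + 53*t - 77)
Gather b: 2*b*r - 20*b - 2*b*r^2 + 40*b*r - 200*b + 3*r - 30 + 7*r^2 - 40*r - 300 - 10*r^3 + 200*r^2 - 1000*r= b*(-2*r^2 + 42*r - 220) - 10*r^3 + 207*r^2 - 1037*r - 330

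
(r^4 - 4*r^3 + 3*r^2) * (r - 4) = r^5 - 8*r^4 + 19*r^3 - 12*r^2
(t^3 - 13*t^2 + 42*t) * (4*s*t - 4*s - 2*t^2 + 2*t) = 4*s*t^4 - 56*s*t^3 + 220*s*t^2 - 168*s*t - 2*t^5 + 28*t^4 - 110*t^3 + 84*t^2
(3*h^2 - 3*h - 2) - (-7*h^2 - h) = 10*h^2 - 2*h - 2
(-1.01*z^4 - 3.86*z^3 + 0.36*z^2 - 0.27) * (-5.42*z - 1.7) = 5.4742*z^5 + 22.6382*z^4 + 4.6108*z^3 - 0.612*z^2 + 1.4634*z + 0.459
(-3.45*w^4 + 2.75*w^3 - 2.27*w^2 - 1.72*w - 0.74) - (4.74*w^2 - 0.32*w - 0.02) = -3.45*w^4 + 2.75*w^3 - 7.01*w^2 - 1.4*w - 0.72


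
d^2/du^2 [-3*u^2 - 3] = -6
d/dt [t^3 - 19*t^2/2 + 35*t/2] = 3*t^2 - 19*t + 35/2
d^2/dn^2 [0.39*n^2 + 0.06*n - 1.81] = 0.780000000000000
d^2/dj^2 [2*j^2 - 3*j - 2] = 4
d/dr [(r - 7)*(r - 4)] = 2*r - 11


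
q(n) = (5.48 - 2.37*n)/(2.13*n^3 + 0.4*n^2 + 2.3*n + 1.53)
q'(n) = (5.48 - 2.37*n)*(-6.39*n^2 - 0.8*n - 2.3)/(2.13*n^3 + 0.4*n^2 + 2.3*n + 1.53)^2 - 2.37/(2.13*n^3 + 0.4*n^2 + 2.3*n + 1.53) = (10.0962*n^3 - 34.0692*n^2 - 4.384*n - 16.2301)/(4.5369*n^6 + 1.704*n^5 + 9.958*n^4 + 8.3578*n^3 + 6.514*n^2 + 7.038*n + 2.3409)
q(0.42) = 1.65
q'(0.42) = -3.14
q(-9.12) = -0.02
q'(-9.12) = -0.00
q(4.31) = -0.02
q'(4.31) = 0.00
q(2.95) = -0.02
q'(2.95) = -0.02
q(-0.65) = -18.43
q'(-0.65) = -210.49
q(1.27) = 0.26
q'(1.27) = -0.63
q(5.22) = -0.02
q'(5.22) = 0.00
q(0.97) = 0.52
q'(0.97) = -1.17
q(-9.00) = -0.02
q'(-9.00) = -0.00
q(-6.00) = -0.04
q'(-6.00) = -0.02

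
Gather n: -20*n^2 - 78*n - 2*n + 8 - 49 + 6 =-20*n^2 - 80*n - 35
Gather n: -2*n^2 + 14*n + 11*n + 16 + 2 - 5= -2*n^2 + 25*n + 13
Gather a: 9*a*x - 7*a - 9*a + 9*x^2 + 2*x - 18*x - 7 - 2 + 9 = a*(9*x - 16) + 9*x^2 - 16*x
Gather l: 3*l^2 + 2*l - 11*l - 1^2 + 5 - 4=3*l^2 - 9*l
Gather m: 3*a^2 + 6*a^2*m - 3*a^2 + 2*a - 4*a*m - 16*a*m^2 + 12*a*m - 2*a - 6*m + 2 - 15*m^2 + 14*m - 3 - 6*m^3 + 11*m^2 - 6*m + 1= -6*m^3 + m^2*(-16*a - 4) + m*(6*a^2 + 8*a + 2)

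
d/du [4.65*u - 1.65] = 4.65000000000000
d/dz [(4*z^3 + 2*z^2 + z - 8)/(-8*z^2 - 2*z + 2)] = (-16*z^4 - 8*z^3 + 14*z^2 - 60*z - 7)/(2*(16*z^4 + 8*z^3 - 7*z^2 - 2*z + 1))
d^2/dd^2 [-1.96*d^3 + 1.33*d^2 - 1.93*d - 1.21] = 2.66 - 11.76*d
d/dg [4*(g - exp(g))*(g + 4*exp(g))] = 12*g*exp(g) + 8*g - 32*exp(2*g) + 12*exp(g)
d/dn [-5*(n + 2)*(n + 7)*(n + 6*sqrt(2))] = -15*n^2 - 90*n - 60*sqrt(2)*n - 270*sqrt(2) - 70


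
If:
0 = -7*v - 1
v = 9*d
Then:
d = -1/63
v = -1/7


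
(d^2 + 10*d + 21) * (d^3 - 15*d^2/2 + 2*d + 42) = d^5 + 5*d^4/2 - 52*d^3 - 191*d^2/2 + 462*d + 882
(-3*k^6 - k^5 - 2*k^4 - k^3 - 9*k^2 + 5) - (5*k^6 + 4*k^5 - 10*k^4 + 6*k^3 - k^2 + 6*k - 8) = -8*k^6 - 5*k^5 + 8*k^4 - 7*k^3 - 8*k^2 - 6*k + 13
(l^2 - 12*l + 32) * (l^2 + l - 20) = l^4 - 11*l^3 + 272*l - 640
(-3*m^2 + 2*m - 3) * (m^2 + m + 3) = -3*m^4 - m^3 - 10*m^2 + 3*m - 9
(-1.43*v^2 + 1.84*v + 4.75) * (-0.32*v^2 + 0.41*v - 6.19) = 0.4576*v^4 - 1.1751*v^3 + 8.0861*v^2 - 9.4421*v - 29.4025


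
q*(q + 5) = q^2 + 5*q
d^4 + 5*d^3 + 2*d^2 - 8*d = d*(d - 1)*(d + 2)*(d + 4)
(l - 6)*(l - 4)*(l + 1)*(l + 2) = l^4 - 7*l^3 - 4*l^2 + 52*l + 48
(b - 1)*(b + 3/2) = b^2 + b/2 - 3/2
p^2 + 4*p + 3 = (p + 1)*(p + 3)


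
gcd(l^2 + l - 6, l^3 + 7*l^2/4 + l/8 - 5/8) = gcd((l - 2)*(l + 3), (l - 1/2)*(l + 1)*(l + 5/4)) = 1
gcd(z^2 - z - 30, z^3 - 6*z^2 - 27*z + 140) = z + 5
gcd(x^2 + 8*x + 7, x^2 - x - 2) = x + 1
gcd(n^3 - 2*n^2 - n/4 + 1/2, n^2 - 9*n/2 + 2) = n - 1/2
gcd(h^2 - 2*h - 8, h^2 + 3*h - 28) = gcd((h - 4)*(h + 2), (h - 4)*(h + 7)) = h - 4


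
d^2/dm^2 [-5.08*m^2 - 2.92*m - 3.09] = -10.1600000000000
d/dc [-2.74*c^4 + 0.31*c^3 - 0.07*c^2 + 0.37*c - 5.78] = -10.96*c^3 + 0.93*c^2 - 0.14*c + 0.37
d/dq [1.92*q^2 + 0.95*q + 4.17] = 3.84*q + 0.95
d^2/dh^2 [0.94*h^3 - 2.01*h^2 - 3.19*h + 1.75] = 5.64*h - 4.02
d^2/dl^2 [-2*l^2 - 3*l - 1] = -4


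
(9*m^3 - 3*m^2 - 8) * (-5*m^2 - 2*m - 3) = -45*m^5 - 3*m^4 - 21*m^3 + 49*m^2 + 16*m + 24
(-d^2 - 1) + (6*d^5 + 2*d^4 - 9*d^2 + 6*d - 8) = 6*d^5 + 2*d^4 - 10*d^2 + 6*d - 9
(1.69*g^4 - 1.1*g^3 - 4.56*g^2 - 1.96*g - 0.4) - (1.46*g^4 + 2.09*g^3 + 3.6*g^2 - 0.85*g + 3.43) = 0.23*g^4 - 3.19*g^3 - 8.16*g^2 - 1.11*g - 3.83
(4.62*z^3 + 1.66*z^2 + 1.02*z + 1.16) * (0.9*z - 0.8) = 4.158*z^4 - 2.202*z^3 - 0.41*z^2 + 0.228*z - 0.928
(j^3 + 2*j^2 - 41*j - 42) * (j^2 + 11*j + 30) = j^5 + 13*j^4 + 11*j^3 - 433*j^2 - 1692*j - 1260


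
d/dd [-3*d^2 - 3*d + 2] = -6*d - 3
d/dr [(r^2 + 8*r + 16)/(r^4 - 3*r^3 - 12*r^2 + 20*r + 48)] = (-2*r^4 - 17*r^3 + 18*r^2 + 224*r + 32)/(r^7 - 8*r^6 + r^5 + 110*r^4 - 100*r^3 - 568*r^2 + 384*r + 1152)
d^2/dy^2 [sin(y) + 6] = -sin(y)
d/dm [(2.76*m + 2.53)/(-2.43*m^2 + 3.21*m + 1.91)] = (6.7068*m^2 + 12.2958*m - 2.8497)/(5.9049*m^4 - 15.6006*m^3 + 1.0215*m^2 + 12.2622*m + 3.6481)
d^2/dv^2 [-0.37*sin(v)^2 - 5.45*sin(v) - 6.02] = 5.45*sin(v) - 0.74*cos(2*v)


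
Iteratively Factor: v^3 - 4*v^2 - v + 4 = (v - 1)*(v^2 - 3*v - 4) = (v - 1)*(v + 1)*(v - 4)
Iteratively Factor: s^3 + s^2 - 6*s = (s)*(s^2 + s - 6) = s*(s + 3)*(s - 2)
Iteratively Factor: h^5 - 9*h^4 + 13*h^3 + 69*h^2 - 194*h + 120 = (h - 5)*(h^4 - 4*h^3 - 7*h^2 + 34*h - 24) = (h - 5)*(h - 4)*(h^3 - 7*h + 6) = (h - 5)*(h - 4)*(h + 3)*(h^2 - 3*h + 2) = (h - 5)*(h - 4)*(h - 2)*(h + 3)*(h - 1)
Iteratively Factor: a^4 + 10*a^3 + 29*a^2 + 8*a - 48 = (a + 3)*(a^3 + 7*a^2 + 8*a - 16) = (a - 1)*(a + 3)*(a^2 + 8*a + 16) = (a - 1)*(a + 3)*(a + 4)*(a + 4)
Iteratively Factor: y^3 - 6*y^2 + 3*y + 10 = (y - 5)*(y^2 - y - 2) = (y - 5)*(y - 2)*(y + 1)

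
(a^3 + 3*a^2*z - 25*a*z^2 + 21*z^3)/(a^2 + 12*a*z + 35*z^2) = (a^2 - 4*a*z + 3*z^2)/(a + 5*z)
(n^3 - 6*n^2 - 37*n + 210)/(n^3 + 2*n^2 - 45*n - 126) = (n - 5)/(n + 3)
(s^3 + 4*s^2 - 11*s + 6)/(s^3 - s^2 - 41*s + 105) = (s^3 + 4*s^2 - 11*s + 6)/(s^3 - s^2 - 41*s + 105)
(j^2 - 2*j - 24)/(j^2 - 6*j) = (j + 4)/j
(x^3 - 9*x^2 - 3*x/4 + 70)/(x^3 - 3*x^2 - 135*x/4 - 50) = (2*x - 7)/(2*x + 5)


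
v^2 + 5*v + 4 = (v + 1)*(v + 4)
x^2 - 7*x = x*(x - 7)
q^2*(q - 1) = q^3 - q^2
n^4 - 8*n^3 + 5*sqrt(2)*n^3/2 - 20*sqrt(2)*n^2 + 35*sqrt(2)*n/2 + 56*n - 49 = (n - 7)*(n - 1)*(n - sqrt(2))*(n + 7*sqrt(2)/2)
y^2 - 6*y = y*(y - 6)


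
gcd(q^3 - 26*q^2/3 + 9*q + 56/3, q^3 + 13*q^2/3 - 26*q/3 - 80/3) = q - 8/3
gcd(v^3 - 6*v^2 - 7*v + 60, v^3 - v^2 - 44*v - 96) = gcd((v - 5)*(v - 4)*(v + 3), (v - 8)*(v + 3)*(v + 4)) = v + 3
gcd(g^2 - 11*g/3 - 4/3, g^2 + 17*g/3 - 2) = 1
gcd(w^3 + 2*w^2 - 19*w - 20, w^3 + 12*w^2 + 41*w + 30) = w^2 + 6*w + 5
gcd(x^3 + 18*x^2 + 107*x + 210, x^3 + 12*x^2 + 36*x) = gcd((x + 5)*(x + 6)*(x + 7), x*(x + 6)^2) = x + 6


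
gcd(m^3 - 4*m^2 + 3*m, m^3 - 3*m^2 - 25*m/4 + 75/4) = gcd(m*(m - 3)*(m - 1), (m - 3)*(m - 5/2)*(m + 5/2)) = m - 3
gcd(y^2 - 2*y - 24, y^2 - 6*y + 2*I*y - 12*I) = y - 6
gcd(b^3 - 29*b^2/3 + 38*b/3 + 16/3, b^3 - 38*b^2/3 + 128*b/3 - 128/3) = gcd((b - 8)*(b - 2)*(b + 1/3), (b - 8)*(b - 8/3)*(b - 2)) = b^2 - 10*b + 16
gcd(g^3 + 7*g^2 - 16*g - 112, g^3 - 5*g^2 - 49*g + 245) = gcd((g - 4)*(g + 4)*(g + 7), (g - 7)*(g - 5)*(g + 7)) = g + 7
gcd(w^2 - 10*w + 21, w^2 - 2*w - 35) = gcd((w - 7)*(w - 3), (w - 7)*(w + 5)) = w - 7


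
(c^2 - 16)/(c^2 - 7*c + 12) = (c + 4)/(c - 3)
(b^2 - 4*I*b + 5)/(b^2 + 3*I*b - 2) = (b - 5*I)/(b + 2*I)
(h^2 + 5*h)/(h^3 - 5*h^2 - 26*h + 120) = h/(h^2 - 10*h + 24)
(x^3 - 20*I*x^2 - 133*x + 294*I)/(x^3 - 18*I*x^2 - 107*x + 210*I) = (x - 7*I)/(x - 5*I)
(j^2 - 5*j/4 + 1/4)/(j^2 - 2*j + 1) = (j - 1/4)/(j - 1)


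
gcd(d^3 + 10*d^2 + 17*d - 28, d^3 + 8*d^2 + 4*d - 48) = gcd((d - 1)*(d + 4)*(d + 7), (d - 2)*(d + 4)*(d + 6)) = d + 4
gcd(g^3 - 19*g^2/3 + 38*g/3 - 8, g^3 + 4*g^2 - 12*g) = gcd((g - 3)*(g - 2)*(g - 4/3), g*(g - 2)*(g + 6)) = g - 2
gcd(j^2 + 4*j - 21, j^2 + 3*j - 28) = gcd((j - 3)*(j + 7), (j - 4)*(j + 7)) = j + 7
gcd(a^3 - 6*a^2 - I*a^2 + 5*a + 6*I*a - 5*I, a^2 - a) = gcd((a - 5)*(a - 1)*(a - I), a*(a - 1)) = a - 1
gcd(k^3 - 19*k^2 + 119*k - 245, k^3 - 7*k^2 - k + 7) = k - 7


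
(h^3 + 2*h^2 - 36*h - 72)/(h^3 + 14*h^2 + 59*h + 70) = (h^2 - 36)/(h^2 + 12*h + 35)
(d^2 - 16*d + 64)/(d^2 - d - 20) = (-d^2 + 16*d - 64)/(-d^2 + d + 20)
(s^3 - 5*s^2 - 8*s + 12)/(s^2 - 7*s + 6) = s + 2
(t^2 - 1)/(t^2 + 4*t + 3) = (t - 1)/(t + 3)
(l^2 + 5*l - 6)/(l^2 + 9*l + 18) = (l - 1)/(l + 3)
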